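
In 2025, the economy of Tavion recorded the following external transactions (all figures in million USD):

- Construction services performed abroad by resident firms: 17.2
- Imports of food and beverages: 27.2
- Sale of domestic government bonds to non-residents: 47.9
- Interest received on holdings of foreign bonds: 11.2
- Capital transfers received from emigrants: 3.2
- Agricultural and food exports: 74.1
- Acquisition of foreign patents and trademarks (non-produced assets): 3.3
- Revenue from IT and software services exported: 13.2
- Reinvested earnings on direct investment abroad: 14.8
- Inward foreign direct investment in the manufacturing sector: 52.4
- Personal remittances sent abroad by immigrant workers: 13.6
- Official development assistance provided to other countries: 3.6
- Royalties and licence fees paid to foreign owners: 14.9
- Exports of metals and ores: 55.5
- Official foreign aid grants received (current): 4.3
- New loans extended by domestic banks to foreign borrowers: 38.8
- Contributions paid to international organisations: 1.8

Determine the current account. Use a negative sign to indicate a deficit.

Goods: -27.2 + 55.5 + 74.1 = 102.4
Services: 13.2 + 17.2 - 14.9 = 15.5
Primary income: 11.2 + 14.8 = 26.0
Secondary income: -13.6 + 4.3 - 3.6 - 1.8 = -14.7
Current account = 102.4 + 15.5 + 26.0 + (-14.7) = 129.2
(Excluded from the current account — financial account: sale of domestic government bonds to non-residents 47.9, inward foreign direct investment in the manufacturing sector 52.4, new loans extended by domestic banks to foreign borrowers 38.8; capital account: capital transfers received from emigrants 3.2, acquisition of foreign patents and trademarks (non-produced assets) 3.3.)

129.2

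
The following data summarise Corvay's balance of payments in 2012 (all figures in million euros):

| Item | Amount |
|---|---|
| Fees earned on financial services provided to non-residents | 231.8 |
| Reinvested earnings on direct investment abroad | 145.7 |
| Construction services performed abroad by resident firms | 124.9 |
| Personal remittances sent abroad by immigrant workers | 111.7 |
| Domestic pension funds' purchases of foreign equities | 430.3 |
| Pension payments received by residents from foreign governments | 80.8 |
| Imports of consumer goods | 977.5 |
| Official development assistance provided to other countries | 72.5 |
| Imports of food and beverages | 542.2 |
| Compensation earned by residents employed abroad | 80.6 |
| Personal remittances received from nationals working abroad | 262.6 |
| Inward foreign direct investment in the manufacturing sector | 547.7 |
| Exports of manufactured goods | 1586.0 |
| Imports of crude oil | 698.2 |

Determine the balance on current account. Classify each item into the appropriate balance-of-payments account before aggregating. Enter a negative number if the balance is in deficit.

110.3

Goods: -542.2 - 698.2 - 977.5 + 1586.0 = -631.9
Services: 124.9 + 231.8 = 356.7
Primary income: 145.7 + 80.6 = 226.3
Secondary income: 262.6 - 72.5 - 111.7 + 80.8 = 159.2
Current account = (-631.9) + 356.7 + 226.3 + 159.2 = 110.3
(Excluded from the current account — financial account: domestic pension funds' purchases of foreign equities 430.3, inward foreign direct investment in the manufacturing sector 547.7.)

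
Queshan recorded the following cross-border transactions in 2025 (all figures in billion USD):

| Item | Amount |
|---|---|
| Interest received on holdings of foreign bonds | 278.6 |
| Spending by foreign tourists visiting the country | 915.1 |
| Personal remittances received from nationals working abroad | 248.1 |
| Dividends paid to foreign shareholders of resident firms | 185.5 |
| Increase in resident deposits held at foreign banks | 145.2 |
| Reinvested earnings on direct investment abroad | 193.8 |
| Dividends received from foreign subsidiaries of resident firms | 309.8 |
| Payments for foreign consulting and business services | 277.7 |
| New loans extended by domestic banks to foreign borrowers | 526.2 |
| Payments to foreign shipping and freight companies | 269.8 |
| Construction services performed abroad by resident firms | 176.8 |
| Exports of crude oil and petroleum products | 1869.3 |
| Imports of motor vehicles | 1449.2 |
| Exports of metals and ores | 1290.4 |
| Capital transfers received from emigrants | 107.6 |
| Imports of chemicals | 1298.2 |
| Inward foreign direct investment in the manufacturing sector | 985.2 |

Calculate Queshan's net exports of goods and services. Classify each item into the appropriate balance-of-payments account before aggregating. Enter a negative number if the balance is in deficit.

Goods: -1449.2 - 1298.2 + 1869.3 + 1290.4 = 412.3
Services: -277.7 + 915.1 - 269.8 + 176.8 = 544.4
Trade balance = 412.3 + 544.4 = 956.7
(Excluded from the trade balance — primary income: interest received on holdings of foreign bonds 278.6, dividends paid to foreign shareholders of resident firms 185.5, reinvested earnings on direct investment abroad 193.8, dividends received from foreign subsidiaries of resident firms 309.8; secondary income: personal remittances received from nationals working abroad 248.1; financial account: increase in resident deposits held at foreign banks 145.2, new loans extended by domestic banks to foreign borrowers 526.2, inward foreign direct investment in the manufacturing sector 985.2; capital account: capital transfers received from emigrants 107.6.)

956.7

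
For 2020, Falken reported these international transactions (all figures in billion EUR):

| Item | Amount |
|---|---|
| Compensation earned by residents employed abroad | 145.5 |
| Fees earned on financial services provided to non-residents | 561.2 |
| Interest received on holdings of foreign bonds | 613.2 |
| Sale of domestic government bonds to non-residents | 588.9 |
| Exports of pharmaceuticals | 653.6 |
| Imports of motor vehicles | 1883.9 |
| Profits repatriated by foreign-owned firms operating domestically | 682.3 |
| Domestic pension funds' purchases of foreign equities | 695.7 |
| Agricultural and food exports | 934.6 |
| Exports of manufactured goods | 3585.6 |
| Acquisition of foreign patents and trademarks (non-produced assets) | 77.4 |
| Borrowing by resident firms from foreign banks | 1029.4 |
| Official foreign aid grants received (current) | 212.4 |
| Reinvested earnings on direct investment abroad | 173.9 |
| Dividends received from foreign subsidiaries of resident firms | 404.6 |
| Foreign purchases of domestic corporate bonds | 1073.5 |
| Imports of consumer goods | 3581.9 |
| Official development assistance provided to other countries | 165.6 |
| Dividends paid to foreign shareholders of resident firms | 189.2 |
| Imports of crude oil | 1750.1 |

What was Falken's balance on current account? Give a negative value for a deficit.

-968.4

Goods: -3581.9 + 653.6 - 1750.1 + 934.6 + 3585.6 - 1883.9 = -2042.1
Services: 561.2
Primary income: -682.3 + 173.9 - 189.2 + 145.5 + 613.2 + 404.6 = 465.7
Secondary income: -165.6 + 212.4 = 46.8
Current account = (-2042.1) + 561.2 + 465.7 + 46.8 = -968.4
(Excluded from the current account — financial account: sale of domestic government bonds to non-residents 588.9, domestic pension funds' purchases of foreign equities 695.7, borrowing by resident firms from foreign banks 1029.4, foreign purchases of domestic corporate bonds 1073.5; capital account: acquisition of foreign patents and trademarks (non-produced assets) 77.4.)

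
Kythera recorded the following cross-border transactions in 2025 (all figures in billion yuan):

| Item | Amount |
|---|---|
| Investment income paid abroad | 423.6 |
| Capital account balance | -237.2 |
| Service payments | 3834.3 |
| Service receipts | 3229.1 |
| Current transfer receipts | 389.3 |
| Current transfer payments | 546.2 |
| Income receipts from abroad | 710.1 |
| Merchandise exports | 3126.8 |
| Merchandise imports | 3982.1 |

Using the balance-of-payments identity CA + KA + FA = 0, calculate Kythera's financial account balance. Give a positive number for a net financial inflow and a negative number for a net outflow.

Goods balance = 3126.8 - 3982.1 = -855.3
Services balance = 3229.1 - 3834.3 = -605.2
Trade balance (goods + services) = -855.3 + (-605.2) = -1460.5
Net primary income = 710.1 - 423.6 = 286.5
Net secondary income = 389.3 - 546.2 = -156.9
Current account = -1460.5 + 286.5 + (-156.9) = -1330.9
Financial account = -(-1330.9 + (-237.2)) = 1568.1

1568.1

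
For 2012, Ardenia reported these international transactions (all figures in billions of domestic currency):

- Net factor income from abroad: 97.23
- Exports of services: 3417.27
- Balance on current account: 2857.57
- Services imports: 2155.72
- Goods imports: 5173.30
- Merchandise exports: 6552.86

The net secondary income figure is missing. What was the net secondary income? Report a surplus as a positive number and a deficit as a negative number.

119.23

Current account = goods balance + services balance + net primary income + net secondary income
Sum of the known components = 2738.34
Net secondary income = CA - (known components) = 2857.57 - 2738.34 = 119.23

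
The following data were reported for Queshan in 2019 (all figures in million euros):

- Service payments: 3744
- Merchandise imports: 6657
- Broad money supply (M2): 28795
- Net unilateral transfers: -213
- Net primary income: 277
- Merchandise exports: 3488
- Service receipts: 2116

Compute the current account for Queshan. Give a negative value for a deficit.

-4733

Goods balance = 3488 - 6657 = -3169
Services balance = 2116 - 3744 = -1628
Trade balance (goods + services) = -3169 + (-1628) = -4797
Net primary income = 277
Net secondary income = -213
Current account = -4797 + 277 + (-213) = -4733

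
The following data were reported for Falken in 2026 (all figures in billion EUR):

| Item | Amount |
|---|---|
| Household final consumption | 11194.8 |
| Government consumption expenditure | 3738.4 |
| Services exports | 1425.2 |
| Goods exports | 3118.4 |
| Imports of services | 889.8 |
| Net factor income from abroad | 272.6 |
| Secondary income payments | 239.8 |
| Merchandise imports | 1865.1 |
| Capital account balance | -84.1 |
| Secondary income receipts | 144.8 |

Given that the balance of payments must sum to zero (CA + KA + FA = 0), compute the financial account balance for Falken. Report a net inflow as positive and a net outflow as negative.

Goods balance = 3118.4 - 1865.1 = 1253.3
Services balance = 1425.2 - 889.8 = 535.4
Trade balance (goods + services) = 1253.3 + 535.4 = 1788.7
Net primary income = 272.6
Net secondary income = 144.8 - 239.8 = -95.0
Current account = 1788.7 + 272.6 + (-95.0) = 1966.3
Financial account = -(1966.3 + (-84.1)) = -1882.2

-1882.2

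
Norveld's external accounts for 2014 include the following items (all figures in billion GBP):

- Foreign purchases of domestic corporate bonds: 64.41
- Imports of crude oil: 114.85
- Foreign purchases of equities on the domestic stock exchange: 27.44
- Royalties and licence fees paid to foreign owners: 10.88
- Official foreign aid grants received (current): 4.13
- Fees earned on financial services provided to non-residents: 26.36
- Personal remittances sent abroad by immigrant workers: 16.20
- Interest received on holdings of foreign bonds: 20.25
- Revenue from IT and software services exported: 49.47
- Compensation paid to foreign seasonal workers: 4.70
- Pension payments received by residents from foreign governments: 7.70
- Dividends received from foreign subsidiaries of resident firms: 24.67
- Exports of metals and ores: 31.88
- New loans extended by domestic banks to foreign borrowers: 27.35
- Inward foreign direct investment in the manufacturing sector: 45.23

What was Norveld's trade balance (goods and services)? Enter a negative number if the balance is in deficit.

-18.02

Goods: -114.85 + 31.88 = -82.97
Services: -10.88 + 26.36 + 49.47 = 64.95
Trade balance = -82.97 + 64.95 = -18.02
(Excluded from the trade balance — financial account: foreign purchases of domestic corporate bonds 64.41, foreign purchases of equities on the domestic stock exchange 27.44, new loans extended by domestic banks to foreign borrowers 27.35, inward foreign direct investment in the manufacturing sector 45.23; secondary income: official foreign aid grants received (current) 4.13, personal remittances sent abroad by immigrant workers 16.20, pension payments received by residents from foreign governments 7.70; primary income: interest received on holdings of foreign bonds 20.25, compensation paid to foreign seasonal workers 4.70, dividends received from foreign subsidiaries of resident firms 24.67.)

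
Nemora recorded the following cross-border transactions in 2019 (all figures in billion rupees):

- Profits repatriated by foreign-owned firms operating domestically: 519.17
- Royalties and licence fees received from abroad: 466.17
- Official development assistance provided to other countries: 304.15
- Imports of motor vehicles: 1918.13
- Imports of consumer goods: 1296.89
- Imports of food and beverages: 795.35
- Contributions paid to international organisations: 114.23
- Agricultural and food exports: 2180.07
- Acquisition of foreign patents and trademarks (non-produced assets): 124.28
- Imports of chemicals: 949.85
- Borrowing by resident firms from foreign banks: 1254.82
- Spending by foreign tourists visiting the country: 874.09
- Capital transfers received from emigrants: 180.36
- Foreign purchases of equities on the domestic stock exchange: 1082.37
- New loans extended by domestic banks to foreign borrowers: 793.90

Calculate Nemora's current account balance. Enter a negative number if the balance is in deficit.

Goods: -1296.89 - 795.35 - 949.85 - 1918.13 + 2180.07 = -2780.15
Services: 466.17 + 874.09 = 1340.26
Primary income: -519.17
Secondary income: -114.23 - 304.15 = -418.38
Current account = (-2780.15) + 1340.26 + (-519.17) + (-418.38) = -2377.44
(Excluded from the current account — capital account: acquisition of foreign patents and trademarks (non-produced assets) 124.28, capital transfers received from emigrants 180.36; financial account: borrowing by resident firms from foreign banks 1254.82, foreign purchases of equities on the domestic stock exchange 1082.37, new loans extended by domestic banks to foreign borrowers 793.90.)

-2377.44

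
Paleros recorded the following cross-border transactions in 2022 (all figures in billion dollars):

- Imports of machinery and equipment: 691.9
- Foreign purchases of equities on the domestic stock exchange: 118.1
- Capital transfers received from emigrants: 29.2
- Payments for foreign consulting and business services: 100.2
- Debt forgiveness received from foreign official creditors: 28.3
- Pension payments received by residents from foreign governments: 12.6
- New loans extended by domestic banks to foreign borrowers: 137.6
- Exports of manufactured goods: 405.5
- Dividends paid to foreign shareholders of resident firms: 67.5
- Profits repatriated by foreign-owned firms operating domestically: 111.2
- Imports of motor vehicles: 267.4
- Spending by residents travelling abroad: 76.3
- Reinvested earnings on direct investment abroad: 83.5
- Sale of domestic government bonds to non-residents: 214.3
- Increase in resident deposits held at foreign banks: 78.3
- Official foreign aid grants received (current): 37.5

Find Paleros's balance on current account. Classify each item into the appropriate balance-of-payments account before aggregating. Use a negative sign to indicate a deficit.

Goods: -691.9 + 405.5 - 267.4 = -553.8
Services: -100.2 - 76.3 = -176.5
Primary income: -111.2 - 67.5 + 83.5 = -95.2
Secondary income: 12.6 + 37.5 = 50.1
Current account = (-553.8) + (-176.5) + (-95.2) + 50.1 = -775.4
(Excluded from the current account — financial account: foreign purchases of equities on the domestic stock exchange 118.1, new loans extended by domestic banks to foreign borrowers 137.6, sale of domestic government bonds to non-residents 214.3, increase in resident deposits held at foreign banks 78.3; capital account: capital transfers received from emigrants 29.2, debt forgiveness received from foreign official creditors 28.3.)

-775.4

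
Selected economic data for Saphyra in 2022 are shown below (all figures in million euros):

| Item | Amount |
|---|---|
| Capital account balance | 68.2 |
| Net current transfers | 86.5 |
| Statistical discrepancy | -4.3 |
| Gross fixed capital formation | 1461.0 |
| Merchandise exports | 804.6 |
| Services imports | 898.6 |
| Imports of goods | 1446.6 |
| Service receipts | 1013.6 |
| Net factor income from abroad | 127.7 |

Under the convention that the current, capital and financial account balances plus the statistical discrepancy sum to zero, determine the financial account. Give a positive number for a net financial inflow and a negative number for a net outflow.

248.9

Goods balance = 804.6 - 1446.6 = -642.0
Services balance = 1013.6 - 898.6 = 115.0
Trade balance (goods + services) = -642.0 + 115.0 = -527.0
Net primary income = 127.7
Net secondary income = 86.5
Current account = -527.0 + 127.7 + 86.5 = -312.8
Financial account = -(-312.8 + 68.2 + (-4.3)) = 248.9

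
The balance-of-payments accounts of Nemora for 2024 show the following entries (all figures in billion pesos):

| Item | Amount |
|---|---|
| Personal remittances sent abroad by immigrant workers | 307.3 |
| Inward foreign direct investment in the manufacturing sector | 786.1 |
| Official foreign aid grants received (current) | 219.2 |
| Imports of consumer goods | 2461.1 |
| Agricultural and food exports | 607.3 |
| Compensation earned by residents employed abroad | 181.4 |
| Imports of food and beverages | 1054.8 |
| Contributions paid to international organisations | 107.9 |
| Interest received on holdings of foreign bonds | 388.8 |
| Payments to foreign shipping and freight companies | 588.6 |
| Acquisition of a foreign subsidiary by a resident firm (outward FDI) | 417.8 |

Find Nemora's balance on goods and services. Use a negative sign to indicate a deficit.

-3497.2

Goods: 607.3 - 2461.1 - 1054.8 = -2908.6
Services: -588.6
Trade balance = -2908.6 + (-588.6) = -3497.2
(Excluded from the trade balance — secondary income: personal remittances sent abroad by immigrant workers 307.3, official foreign aid grants received (current) 219.2, contributions paid to international organisations 107.9; financial account: inward foreign direct investment in the manufacturing sector 786.1, acquisition of a foreign subsidiary by a resident firm (outward FDI) 417.8; primary income: compensation earned by residents employed abroad 181.4, interest received on holdings of foreign bonds 388.8.)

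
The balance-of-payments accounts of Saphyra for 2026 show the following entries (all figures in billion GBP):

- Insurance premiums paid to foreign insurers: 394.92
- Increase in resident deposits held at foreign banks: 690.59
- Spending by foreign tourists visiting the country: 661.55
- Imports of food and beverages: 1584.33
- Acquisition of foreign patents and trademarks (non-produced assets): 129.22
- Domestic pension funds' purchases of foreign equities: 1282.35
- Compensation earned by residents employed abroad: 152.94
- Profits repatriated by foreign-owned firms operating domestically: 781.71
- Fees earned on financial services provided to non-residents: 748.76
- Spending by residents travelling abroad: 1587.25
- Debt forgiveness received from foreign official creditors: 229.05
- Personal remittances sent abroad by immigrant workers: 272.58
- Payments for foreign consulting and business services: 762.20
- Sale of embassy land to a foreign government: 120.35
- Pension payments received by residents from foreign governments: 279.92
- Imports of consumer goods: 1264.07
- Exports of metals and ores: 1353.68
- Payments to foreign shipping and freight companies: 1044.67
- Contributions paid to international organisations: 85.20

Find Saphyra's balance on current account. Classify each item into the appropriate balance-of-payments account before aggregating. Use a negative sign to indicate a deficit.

Goods: -1264.07 + 1353.68 - 1584.33 = -1494.72
Services: -1044.67 - 762.20 + 661.55 - 1587.25 - 394.92 + 748.76 = -2378.73
Primary income: -781.71 + 152.94 = -628.77
Secondary income: 279.92 - 85.20 - 272.58 = -77.86
Current account = (-1494.72) + (-2378.73) + (-628.77) + (-77.86) = -4580.08
(Excluded from the current account — financial account: increase in resident deposits held at foreign banks 690.59, domestic pension funds' purchases of foreign equities 1282.35; capital account: acquisition of foreign patents and trademarks (non-produced assets) 129.22, debt forgiveness received from foreign official creditors 229.05, sale of embassy land to a foreign government 120.35.)

-4580.08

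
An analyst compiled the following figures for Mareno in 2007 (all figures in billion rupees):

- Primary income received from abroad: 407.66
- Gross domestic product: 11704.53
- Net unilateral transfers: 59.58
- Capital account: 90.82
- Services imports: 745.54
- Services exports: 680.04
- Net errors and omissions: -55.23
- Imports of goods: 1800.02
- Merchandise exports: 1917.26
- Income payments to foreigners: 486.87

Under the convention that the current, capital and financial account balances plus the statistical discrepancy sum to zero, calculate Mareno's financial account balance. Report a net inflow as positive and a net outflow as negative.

Goods balance = 1917.26 - 1800.02 = 117.24
Services balance = 680.04 - 745.54 = -65.50
Trade balance (goods + services) = 117.24 + (-65.50) = 51.74
Net primary income = 407.66 - 486.87 = -79.21
Net secondary income = 59.58
Current account = 51.74 + (-79.21) + 59.58 = 32.11
Financial account = -(32.11 + 90.82 + (-55.23)) = -67.70

-67.70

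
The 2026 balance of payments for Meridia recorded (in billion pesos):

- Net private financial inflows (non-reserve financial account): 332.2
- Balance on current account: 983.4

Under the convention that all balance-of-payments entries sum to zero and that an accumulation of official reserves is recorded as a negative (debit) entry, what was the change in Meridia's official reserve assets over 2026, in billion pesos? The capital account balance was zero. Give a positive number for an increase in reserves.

Official reserve transactions balance = -(983.4 + 332.2) = -1315.6
An accumulation of reserves is recorded as a debit (negative entry), so the change in the stock of reserves is the negative of that balance.
Change in official reserves = -(-1315.6) = 1315.6

1315.6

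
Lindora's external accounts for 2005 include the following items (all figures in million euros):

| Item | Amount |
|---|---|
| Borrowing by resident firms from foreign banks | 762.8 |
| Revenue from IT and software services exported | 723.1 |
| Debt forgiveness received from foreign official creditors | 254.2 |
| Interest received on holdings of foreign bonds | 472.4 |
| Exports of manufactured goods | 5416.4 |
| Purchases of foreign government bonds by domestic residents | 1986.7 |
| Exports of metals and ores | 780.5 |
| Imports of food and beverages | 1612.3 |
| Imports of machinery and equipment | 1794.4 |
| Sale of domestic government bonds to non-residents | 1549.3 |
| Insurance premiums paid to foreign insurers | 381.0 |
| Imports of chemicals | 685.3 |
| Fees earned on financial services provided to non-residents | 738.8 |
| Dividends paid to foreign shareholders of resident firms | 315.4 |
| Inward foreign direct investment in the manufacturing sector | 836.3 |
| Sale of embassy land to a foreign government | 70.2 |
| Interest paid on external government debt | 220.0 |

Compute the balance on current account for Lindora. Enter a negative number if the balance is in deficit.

Goods: -685.3 + 5416.4 - 1612.3 + 780.5 - 1794.4 = 2104.9
Services: 723.1 + 738.8 - 381.0 = 1080.9
Primary income: 472.4 - 220.0 - 315.4 = -63.0
Current account = 2104.9 + 1080.9 + (-63.0) = 3122.8
(Excluded from the current account — financial account: borrowing by resident firms from foreign banks 762.8, purchases of foreign government bonds by domestic residents 1986.7, sale of domestic government bonds to non-residents 1549.3, inward foreign direct investment in the manufacturing sector 836.3; capital account: debt forgiveness received from foreign official creditors 254.2, sale of embassy land to a foreign government 70.2.)

3122.8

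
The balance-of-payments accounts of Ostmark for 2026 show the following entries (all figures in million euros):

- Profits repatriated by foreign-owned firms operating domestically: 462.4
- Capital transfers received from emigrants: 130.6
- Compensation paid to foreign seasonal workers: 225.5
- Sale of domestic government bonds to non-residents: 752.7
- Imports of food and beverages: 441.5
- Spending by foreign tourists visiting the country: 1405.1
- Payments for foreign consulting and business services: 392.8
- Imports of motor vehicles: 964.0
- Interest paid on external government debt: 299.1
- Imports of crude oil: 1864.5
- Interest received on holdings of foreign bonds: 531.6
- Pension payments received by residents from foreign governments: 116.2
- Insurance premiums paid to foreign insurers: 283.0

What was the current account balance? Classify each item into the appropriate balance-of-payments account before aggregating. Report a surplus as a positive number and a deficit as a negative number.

Goods: -441.5 - 964.0 - 1864.5 = -3270.0
Services: -392.8 - 283.0 + 1405.1 = 729.3
Primary income: -225.5 + 531.6 - 299.1 - 462.4 = -455.4
Secondary income: 116.2
Current account = (-3270.0) + 729.3 + (-455.4) + 116.2 = -2879.9
(Excluded from the current account — capital account: capital transfers received from emigrants 130.6; financial account: sale of domestic government bonds to non-residents 752.7.)

-2879.9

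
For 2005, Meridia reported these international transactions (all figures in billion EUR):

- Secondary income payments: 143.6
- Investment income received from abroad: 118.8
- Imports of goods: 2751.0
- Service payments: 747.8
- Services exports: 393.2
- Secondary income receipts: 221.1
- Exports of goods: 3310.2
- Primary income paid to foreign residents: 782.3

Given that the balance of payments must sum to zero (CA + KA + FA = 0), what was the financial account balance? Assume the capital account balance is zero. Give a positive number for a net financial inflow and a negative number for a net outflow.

Goods balance = 3310.2 - 2751.0 = 559.2
Services balance = 393.2 - 747.8 = -354.6
Trade balance (goods + services) = 559.2 + (-354.6) = 204.6
Net primary income = 118.8 - 782.3 = -663.5
Net secondary income = 221.1 - 143.6 = 77.5
Current account = 204.6 + (-663.5) + 77.5 = -381.4
Financial account = -(-381.4) = 381.4

381.4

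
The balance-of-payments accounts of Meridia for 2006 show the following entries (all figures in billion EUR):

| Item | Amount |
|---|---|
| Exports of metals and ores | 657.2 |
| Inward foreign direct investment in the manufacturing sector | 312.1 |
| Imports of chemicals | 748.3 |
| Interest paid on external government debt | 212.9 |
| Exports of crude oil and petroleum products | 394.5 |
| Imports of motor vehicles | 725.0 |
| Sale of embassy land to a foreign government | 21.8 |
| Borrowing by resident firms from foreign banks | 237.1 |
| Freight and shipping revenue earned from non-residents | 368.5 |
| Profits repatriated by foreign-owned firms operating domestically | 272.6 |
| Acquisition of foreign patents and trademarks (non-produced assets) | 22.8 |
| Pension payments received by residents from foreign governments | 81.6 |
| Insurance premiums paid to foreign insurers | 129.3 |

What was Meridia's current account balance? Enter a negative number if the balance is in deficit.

Goods: -748.3 + 394.5 - 725.0 + 657.2 = -421.6
Services: 368.5 - 129.3 = 239.2
Primary income: -272.6 - 212.9 = -485.5
Secondary income: 81.6
Current account = (-421.6) + 239.2 + (-485.5) + 81.6 = -586.3
(Excluded from the current account — financial account: inward foreign direct investment in the manufacturing sector 312.1, borrowing by resident firms from foreign banks 237.1; capital account: sale of embassy land to a foreign government 21.8, acquisition of foreign patents and trademarks (non-produced assets) 22.8.)

-586.3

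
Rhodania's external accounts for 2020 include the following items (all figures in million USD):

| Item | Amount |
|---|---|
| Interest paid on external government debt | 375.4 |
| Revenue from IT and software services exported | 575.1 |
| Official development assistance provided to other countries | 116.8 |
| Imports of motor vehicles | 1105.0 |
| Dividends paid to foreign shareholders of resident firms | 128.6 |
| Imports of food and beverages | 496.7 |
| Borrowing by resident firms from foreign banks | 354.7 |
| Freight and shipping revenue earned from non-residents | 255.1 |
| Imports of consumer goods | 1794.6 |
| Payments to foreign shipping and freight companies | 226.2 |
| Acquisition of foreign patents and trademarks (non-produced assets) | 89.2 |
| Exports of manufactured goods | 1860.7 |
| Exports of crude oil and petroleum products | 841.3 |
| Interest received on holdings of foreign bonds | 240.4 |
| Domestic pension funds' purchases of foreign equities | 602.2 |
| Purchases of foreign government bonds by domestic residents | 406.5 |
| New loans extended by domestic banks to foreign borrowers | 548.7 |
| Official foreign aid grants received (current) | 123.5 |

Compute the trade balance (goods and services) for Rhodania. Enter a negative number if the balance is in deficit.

Goods: -1794.6 - 1105.0 - 496.7 + 841.3 + 1860.7 = -694.3
Services: 255.1 - 226.2 + 575.1 = 604.0
Trade balance = -694.3 + 604.0 = -90.3
(Excluded from the trade balance — primary income: interest paid on external government debt 375.4, dividends paid to foreign shareholders of resident firms 128.6, interest received on holdings of foreign bonds 240.4; secondary income: official development assistance provided to other countries 116.8, official foreign aid grants received (current) 123.5; financial account: borrowing by resident firms from foreign banks 354.7, domestic pension funds' purchases of foreign equities 602.2, purchases of foreign government bonds by domestic residents 406.5, new loans extended by domestic banks to foreign borrowers 548.7; capital account: acquisition of foreign patents and trademarks (non-produced assets) 89.2.)

-90.3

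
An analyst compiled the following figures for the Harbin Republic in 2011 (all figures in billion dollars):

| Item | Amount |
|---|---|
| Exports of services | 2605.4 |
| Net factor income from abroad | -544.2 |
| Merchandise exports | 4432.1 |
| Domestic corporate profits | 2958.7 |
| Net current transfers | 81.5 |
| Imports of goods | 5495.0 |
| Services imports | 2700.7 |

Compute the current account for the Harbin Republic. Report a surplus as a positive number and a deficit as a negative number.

Goods balance = 4432.1 - 5495.0 = -1062.9
Services balance = 2605.4 - 2700.7 = -95.3
Trade balance (goods + services) = -1062.9 + (-95.3) = -1158.2
Net primary income = -544.2
Net secondary income = 81.5
Current account = -1158.2 + (-544.2) + 81.5 = -1620.9

-1620.9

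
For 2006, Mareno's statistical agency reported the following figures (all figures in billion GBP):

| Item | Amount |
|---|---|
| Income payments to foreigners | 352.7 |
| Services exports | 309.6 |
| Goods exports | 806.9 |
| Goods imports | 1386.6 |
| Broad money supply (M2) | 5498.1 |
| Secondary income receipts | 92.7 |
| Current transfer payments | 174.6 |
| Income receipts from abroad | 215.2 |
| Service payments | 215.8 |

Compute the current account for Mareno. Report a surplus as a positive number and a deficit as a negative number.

-705.3

Goods balance = 806.9 - 1386.6 = -579.7
Services balance = 309.6 - 215.8 = 93.8
Trade balance (goods + services) = -579.7 + 93.8 = -485.9
Net primary income = 215.2 - 352.7 = -137.5
Net secondary income = 92.7 - 174.6 = -81.9
Current account = -485.9 + (-137.5) + (-81.9) = -705.3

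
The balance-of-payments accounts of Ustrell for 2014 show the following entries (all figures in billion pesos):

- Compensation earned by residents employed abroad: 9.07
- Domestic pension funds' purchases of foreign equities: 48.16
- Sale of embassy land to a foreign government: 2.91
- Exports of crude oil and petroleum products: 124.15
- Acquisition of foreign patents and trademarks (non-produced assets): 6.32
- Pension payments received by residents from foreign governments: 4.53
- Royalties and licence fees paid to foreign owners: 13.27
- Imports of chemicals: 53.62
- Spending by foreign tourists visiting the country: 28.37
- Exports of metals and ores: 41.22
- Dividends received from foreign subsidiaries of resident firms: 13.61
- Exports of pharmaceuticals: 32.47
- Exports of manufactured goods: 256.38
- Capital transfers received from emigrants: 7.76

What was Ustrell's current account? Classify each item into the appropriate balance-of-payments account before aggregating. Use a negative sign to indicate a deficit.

442.91

Goods: 41.22 + 32.47 + 124.15 + 256.38 - 53.62 = 400.60
Services: 28.37 - 13.27 = 15.10
Primary income: 13.61 + 9.07 = 22.68
Secondary income: 4.53
Current account = 400.60 + 15.10 + 22.68 + 4.53 = 442.91
(Excluded from the current account — financial account: domestic pension funds' purchases of foreign equities 48.16; capital account: sale of embassy land to a foreign government 2.91, acquisition of foreign patents and trademarks (non-produced assets) 6.32, capital transfers received from emigrants 7.76.)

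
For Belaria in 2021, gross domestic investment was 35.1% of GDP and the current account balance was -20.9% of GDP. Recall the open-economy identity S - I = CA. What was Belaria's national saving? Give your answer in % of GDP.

14.2

S = I + CA = 35.1 + (-20.9) = 14.2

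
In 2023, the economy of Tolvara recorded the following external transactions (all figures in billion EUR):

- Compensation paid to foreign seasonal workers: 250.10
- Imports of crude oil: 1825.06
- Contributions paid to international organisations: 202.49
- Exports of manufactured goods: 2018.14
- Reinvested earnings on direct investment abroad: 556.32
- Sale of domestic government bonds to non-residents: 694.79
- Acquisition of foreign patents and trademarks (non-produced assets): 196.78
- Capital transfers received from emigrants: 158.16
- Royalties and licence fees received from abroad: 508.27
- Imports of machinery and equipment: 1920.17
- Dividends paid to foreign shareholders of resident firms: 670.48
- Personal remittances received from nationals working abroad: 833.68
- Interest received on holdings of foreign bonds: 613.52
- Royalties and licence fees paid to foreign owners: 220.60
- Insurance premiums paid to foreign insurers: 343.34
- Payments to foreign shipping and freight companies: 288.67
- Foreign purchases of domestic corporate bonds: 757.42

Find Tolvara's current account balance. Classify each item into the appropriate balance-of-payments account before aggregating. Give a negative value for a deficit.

Goods: 2018.14 - 1825.06 - 1920.17 = -1727.09
Services: -220.60 - 288.67 - 343.34 + 508.27 = -344.34
Primary income: 613.52 - 670.48 + 556.32 - 250.10 = 249.26
Secondary income: 833.68 - 202.49 = 631.19
Current account = (-1727.09) + (-344.34) + 249.26 + 631.19 = -1190.98
(Excluded from the current account — financial account: sale of domestic government bonds to non-residents 694.79, foreign purchases of domestic corporate bonds 757.42; capital account: acquisition of foreign patents and trademarks (non-produced assets) 196.78, capital transfers received from emigrants 158.16.)

-1190.98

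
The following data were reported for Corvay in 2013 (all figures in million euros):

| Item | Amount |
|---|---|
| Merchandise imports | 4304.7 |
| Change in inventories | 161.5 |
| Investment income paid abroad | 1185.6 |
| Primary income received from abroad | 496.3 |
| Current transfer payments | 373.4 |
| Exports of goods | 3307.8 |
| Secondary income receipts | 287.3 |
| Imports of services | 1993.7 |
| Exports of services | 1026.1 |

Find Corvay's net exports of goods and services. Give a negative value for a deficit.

Goods balance = 3307.8 - 4304.7 = -996.9
Services balance = 1026.1 - 1993.7 = -967.6
Trade balance (goods + services) = -996.9 + (-967.6) = -1964.5

-1964.5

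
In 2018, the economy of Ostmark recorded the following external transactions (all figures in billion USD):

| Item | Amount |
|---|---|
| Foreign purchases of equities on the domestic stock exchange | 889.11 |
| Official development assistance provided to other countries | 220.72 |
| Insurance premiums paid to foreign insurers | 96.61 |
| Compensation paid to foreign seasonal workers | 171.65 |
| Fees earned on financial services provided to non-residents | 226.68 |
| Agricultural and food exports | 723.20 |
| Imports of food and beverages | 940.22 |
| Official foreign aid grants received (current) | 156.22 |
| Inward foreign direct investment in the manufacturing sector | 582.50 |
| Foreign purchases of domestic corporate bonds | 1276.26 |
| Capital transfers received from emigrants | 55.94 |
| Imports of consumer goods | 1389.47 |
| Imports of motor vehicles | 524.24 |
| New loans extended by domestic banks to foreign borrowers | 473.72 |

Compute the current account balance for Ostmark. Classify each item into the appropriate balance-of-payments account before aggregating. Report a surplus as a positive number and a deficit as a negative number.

-2236.81

Goods: 723.20 - 940.22 - 1389.47 - 524.24 = -2130.73
Services: -96.61 + 226.68 = 130.07
Primary income: -171.65
Secondary income: 156.22 - 220.72 = -64.50
Current account = (-2130.73) + 130.07 + (-171.65) + (-64.50) = -2236.81
(Excluded from the current account — financial account: foreign purchases of equities on the domestic stock exchange 889.11, inward foreign direct investment in the manufacturing sector 582.50, foreign purchases of domestic corporate bonds 1276.26, new loans extended by domestic banks to foreign borrowers 473.72; capital account: capital transfers received from emigrants 55.94.)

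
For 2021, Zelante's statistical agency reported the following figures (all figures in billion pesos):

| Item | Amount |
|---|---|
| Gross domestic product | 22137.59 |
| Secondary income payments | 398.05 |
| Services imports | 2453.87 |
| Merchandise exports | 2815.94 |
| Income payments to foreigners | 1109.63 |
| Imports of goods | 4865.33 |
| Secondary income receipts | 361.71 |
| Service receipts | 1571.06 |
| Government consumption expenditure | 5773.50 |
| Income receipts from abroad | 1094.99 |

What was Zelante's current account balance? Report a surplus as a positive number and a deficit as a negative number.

-2983.18

Goods balance = 2815.94 - 4865.33 = -2049.39
Services balance = 1571.06 - 2453.87 = -882.81
Trade balance (goods + services) = -2049.39 + (-882.81) = -2932.20
Net primary income = 1094.99 - 1109.63 = -14.64
Net secondary income = 361.71 - 398.05 = -36.34
Current account = -2932.20 + (-14.64) + (-36.34) = -2983.18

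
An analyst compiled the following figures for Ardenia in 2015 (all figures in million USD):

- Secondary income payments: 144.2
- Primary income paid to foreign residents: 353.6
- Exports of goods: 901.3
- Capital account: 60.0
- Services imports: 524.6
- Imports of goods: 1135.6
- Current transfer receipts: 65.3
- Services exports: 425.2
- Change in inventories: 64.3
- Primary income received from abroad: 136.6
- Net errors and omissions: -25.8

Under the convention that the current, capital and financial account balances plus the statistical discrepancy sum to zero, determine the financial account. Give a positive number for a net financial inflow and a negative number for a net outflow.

595.4

Goods balance = 901.3 - 1135.6 = -234.3
Services balance = 425.2 - 524.6 = -99.4
Trade balance (goods + services) = -234.3 + (-99.4) = -333.7
Net primary income = 136.6 - 353.6 = -217.0
Net secondary income = 65.3 - 144.2 = -78.9
Current account = -333.7 + (-217.0) + (-78.9) = -629.6
Financial account = -(-629.6 + 60.0 + (-25.8)) = 595.4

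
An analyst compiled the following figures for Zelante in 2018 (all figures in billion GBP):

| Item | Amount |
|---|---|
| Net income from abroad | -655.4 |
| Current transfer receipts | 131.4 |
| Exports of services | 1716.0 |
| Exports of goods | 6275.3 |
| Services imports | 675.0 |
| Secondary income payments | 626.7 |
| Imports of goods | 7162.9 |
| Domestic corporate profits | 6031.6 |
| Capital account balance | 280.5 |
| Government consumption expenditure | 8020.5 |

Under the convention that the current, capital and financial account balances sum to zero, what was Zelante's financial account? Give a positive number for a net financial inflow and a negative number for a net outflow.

Goods balance = 6275.3 - 7162.9 = -887.6
Services balance = 1716.0 - 675.0 = 1041.0
Trade balance (goods + services) = -887.6 + 1041.0 = 153.4
Net primary income = -655.4
Net secondary income = 131.4 - 626.7 = -495.3
Current account = 153.4 + (-655.4) + (-495.3) = -997.3
Financial account = -(-997.3 + 280.5) = 716.8

716.8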